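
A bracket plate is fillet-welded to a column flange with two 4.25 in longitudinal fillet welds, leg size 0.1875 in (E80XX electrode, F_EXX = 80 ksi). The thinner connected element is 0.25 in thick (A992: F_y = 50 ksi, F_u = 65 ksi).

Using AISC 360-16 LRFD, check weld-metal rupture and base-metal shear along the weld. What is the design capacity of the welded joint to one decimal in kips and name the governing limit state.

Weld metal: throat = 0.707×0.1875 = 0.13256 in, L = 2×4.25 = 8.5 in. φR_n = 0.75 × 0.6 × 80 × 0.13256 × 8.5 = 40.6 kips.
Base metal shear (0.25 in plate): yield φR_n = 1.0×0.6×50×0.25×8.5 = 63.8 kips; rupture φR_n = 0.75×0.6×65×0.25×8.5 = 62.2 kips; take 62.2 kips (rupture).
Governing: min(40.6, 62.2) = 40.6 kips → weld metal.

40.6 kips (weld metal governs)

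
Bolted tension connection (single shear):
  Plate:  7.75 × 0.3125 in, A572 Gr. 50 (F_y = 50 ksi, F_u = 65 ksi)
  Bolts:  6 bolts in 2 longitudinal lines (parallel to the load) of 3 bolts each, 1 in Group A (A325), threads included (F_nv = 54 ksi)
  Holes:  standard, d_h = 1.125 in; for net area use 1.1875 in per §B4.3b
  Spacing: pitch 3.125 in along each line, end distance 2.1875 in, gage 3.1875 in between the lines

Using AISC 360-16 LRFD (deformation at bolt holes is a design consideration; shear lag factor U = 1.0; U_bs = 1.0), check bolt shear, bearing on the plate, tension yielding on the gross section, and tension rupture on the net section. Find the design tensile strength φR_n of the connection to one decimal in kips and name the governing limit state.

Bolt shear: A_b = π(1)²/4 = 0.7854 in². φR_n = 0.75 × 54 × 0.7854 × 6 × 1 = 190.9 kips.
Bearing (0.3125 in plate, F_u = 65 ksi): end bolts L_c = 2.1875 − 1.125/2 = 1.625, R_n = min(1.2×1.625×0.3125×65, 2.4×1×0.3125×65) = 39.609 kips/bolt; interior L_c = 3.125 − 1.125 = 2, R_n = 48.75 kips/bolt. φR_n = 0.75 × (2×39.609 + 4×48.75) = 205.7 kips.
Tension yield (gross): A_g = 7.75×0.3125 = 2.4219 in². φR_n = 0.90 × 50 × 2.4219 = 109.0 kips.
Tension rupture (net): A_n = (7.75 − 2×1.1875)×0.3125 = 1.6797 in² (U = 1.0, A_e = A_n). φR_n = 0.75 × 65 × 1.6797 = 81.9 kips.
Governing: min(190.9, 205.7, 109.0, 81.9) = 81.9 kips → net-section rupture.

81.9 kips (net-section rupture governs)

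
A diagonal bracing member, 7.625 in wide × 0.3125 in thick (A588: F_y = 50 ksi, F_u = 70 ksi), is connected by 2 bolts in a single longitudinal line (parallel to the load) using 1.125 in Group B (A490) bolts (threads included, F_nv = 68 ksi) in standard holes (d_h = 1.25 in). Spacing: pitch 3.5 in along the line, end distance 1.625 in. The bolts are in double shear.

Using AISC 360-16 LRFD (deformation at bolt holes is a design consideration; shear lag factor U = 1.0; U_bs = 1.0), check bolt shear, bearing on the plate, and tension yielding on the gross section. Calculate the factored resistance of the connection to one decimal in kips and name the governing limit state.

64.0 kips (bearing governs)

Bolt shear: A_b = π(1.125)²/4 = 0.99402 in². φR_n = 0.75 × 68 × 0.99402 × 2 × 2 = 202.8 kips.
Bearing (0.3125 in plate, F_u = 70 ksi): end bolts L_c = 1.625 − 1.25/2 = 1, R_n = min(1.2×1×0.3125×70, 2.4×1.125×0.3125×70) = 26.25 kips/bolt; interior L_c = 3.5 − 1.25 = 2.25, R_n = 59.063 kips/bolt. φR_n = 0.75 × (1×26.25 + 1×59.063) = 64.0 kips.
Tension yield (gross): A_g = 7.625×0.3125 = 2.3828 in². φR_n = 0.90 × 50 × 2.3828 = 107.2 kips.
Governing: min(202.8, 64.0, 107.2) = 64.0 kips → bearing.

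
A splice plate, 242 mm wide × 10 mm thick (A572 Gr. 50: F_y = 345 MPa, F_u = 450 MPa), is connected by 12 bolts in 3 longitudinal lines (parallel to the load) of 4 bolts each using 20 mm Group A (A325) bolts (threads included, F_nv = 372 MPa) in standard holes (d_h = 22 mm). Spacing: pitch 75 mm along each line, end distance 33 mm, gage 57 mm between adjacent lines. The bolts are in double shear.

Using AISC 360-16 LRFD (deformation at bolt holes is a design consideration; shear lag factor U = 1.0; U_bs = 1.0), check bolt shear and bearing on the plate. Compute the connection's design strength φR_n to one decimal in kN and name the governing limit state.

1725.3 kN (bearing governs)

Bolt shear: A_b = π(20)²/4 = 314.16 mm². φR_n = 0.75 × 372 × 314.16 × 12 × 2 = 2103.6 kN.
Bearing (10 mm plate, F_u = 450 MPa): end bolts L_c = 33 − 22/2 = 22, R_n = min(1.2×22×10×450, 2.4×20×10×450) = 118.8 kN/bolt; interior L_c = 75 − 22 = 53, R_n = 216 kN/bolt. φR_n = 0.75 × (3×118.8 + 9×216) = 1725.3 kN.
Governing: min(2103.6, 1725.3) = 1725.3 kN → bearing.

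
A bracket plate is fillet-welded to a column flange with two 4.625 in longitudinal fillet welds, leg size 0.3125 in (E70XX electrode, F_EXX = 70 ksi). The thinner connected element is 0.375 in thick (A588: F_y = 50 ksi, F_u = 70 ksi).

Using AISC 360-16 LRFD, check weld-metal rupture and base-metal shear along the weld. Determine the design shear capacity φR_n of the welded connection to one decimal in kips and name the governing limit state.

Weld metal: throat = 0.707×0.3125 = 0.22094 in, L = 2×4.625 = 9.25 in. φR_n = 0.75 × 0.6 × 70 × 0.22094 × 9.25 = 64.4 kips.
Base metal shear (0.375 in plate): yield φR_n = 1.0×0.6×50×0.375×9.25 = 104.1 kips; rupture φR_n = 0.75×0.6×70×0.375×9.25 = 109.3 kips; take 104.1 kips (yield).
Governing: min(64.4, 104.1) = 64.4 kips → weld metal.

64.4 kips (weld metal governs)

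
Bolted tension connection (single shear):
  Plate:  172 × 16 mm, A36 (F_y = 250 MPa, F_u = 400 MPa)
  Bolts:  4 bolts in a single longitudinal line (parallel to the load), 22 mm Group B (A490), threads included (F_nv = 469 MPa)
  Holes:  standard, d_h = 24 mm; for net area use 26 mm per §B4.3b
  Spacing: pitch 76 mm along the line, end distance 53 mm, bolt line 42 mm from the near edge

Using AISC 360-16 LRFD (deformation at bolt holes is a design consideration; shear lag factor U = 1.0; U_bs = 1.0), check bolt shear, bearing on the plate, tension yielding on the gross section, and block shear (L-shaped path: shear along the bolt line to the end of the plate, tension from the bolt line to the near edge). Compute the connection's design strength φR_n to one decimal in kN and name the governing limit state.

Bolt shear: A_b = π(22)²/4 = 380.13 mm². φR_n = 0.75 × 469 × 380.13 × 4 × 1 = 534.8 kN.
Bearing (16 mm plate, F_u = 400 MPa): end bolts L_c = 53 − 24/2 = 41, R_n = min(1.2×41×16×400, 2.4×22×16×400) = 314.88 kN/bolt; interior L_c = 76 − 24 = 52, R_n = 337.92 kN/bolt. φR_n = 0.75 × (1×314.88 + 3×337.92) = 996.5 kN.
Tension yield (gross): A_g = 172×16 = 2752 mm². φR_n = 0.90 × 250 × 2752 = 619.2 kN.
Block shear: shear path 1×[53+3×76] = 1×281 mm, A_gv = 4496, A_nv = 1×(281 − 3.5×26)×16 = 3040 mm²; tension to near edge: (42 − 0.5×26)×16 = 464 mm². R_n = min(0.6×400×3040, 0.6×250×4496) + 1.0×400×464 = min(729.6, 674.4) + 185.6 = 860 kN. φR_n = 0.75 × 860 = 645.0 kN.
Governing: min(534.8, 996.5, 619.2, 645.0) = 534.8 kN → bolt shear.

534.8 kN (bolt shear governs)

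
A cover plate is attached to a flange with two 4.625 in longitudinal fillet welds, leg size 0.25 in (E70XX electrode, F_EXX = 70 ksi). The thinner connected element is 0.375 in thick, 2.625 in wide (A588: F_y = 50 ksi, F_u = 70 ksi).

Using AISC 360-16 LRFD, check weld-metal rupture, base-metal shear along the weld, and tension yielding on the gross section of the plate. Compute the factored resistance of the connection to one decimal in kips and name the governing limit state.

Weld metal: throat = 0.707×0.25 = 0.17675 in, L = 2×4.625 = 9.25 in. φR_n = 0.75 × 0.6 × 70 × 0.17675 × 9.25 = 51.5 kips.
Base metal shear (0.375 in plate): yield φR_n = 1.0×0.6×50×0.375×9.25 = 104.1 kips; rupture φR_n = 0.75×0.6×70×0.375×9.25 = 109.3 kips; take 104.1 kips (yield).
Tension yield (gross): A_g = 2.625×0.375 = 0.98438 in². φR_n = 0.90 × 50 × 0.98438 = 44.3 kips.
Governing: min(51.5, 104.1, 44.3) = 44.3 kips → gross-section yield.

44.3 kips (gross-section yield governs)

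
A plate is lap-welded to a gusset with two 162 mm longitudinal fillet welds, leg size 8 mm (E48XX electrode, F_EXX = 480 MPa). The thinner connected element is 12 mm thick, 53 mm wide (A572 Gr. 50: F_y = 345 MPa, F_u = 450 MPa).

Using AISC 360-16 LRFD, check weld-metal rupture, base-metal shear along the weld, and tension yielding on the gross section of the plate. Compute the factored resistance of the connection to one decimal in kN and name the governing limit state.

197.5 kN (gross-section yield governs)

Weld metal: throat = 0.707×8 = 5.656 mm, L = 2×162 = 324 mm. φR_n = 0.75 × 0.6 × 480 × 5.656 × 324 = 395.8 kN.
Base metal shear (12 mm plate): yield φR_n = 1.0×0.6×345×12×324 = 804.8 kN; rupture φR_n = 0.75×0.6×450×12×324 = 787.3 kN; take 787.3 kN (rupture).
Tension yield (gross): A_g = 53×12 = 636 mm². φR_n = 0.90 × 345 × 636 = 197.5 kN.
Governing: min(395.8, 787.3, 197.5) = 197.5 kN → gross-section yield.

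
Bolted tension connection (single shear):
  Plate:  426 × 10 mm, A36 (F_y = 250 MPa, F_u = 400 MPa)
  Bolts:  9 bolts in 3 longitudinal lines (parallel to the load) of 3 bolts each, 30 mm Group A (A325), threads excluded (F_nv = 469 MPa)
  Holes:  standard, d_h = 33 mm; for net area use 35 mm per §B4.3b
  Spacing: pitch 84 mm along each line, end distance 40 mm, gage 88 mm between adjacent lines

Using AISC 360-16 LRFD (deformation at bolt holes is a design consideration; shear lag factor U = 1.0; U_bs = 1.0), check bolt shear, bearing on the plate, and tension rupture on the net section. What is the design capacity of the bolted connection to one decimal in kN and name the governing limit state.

Bolt shear: A_b = π(30)²/4 = 706.86 mm². φR_n = 0.75 × 469 × 706.86 × 9 × 1 = 2237.7 kN.
Bearing (10 mm plate, F_u = 400 MPa): end bolts L_c = 40 − 33/2 = 23.5, R_n = min(1.2×23.5×10×400, 2.4×30×10×400) = 112.8 kN/bolt; interior L_c = 84 − 33 = 51, R_n = 244.8 kN/bolt. φR_n = 0.75 × (3×112.8 + 6×244.8) = 1355.4 kN.
Tension rupture (net): A_n = (426 − 3×35)×10 = 3210 mm² (U = 1.0, A_e = A_n). φR_n = 0.75 × 400 × 3210 = 963.0 kN.
Governing: min(2237.7, 1355.4, 963.0) = 963.0 kN → net-section rupture.

963.0 kN (net-section rupture governs)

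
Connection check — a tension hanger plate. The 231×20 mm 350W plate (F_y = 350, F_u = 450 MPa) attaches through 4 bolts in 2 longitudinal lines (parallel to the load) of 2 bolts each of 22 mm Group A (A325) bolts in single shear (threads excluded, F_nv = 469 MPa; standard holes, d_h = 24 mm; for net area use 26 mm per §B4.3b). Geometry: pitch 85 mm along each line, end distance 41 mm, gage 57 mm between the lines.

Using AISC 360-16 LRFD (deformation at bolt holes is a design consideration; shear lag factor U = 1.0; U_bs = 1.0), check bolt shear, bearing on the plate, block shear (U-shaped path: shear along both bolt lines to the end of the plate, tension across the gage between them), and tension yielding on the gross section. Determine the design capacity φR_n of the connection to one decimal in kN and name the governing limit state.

Bolt shear: A_b = π(22)²/4 = 380.13 mm². φR_n = 0.75 × 469 × 380.13 × 4 × 1 = 534.8 kN.
Bearing (20 mm plate, F_u = 450 MPa): end bolts L_c = 41 − 24/2 = 29, R_n = min(1.2×29×20×450, 2.4×22×20×450) = 313.2 kN/bolt; interior L_c = 85 − 24 = 61, R_n = 475.2 kN/bolt. φR_n = 0.75 × (2×313.2 + 2×475.2) = 1182.6 kN.
Block shear: shear path 2×[41+1×85] = 2×126 mm, A_gv = 5040, A_nv = 2×(126 − 1.5×26)×20 = 3480 mm²; tension across gage: (57 − 1×26)×20 = 620 mm². R_n = min(0.6×450×3480, 0.6×350×5040) + 1.0×450×620 = min(939.6, 1058.4) + 279 = 1218.6 kN. φR_n = 0.75 × 1218.6 = 914.0 kN.
Tension yield (gross): A_g = 231×20 = 4620 mm². φR_n = 0.90 × 350 × 4620 = 1455.3 kN.
Governing: min(534.8, 1182.6, 914.0, 1455.3) = 534.8 kN → bolt shear.

534.8 kN (bolt shear governs)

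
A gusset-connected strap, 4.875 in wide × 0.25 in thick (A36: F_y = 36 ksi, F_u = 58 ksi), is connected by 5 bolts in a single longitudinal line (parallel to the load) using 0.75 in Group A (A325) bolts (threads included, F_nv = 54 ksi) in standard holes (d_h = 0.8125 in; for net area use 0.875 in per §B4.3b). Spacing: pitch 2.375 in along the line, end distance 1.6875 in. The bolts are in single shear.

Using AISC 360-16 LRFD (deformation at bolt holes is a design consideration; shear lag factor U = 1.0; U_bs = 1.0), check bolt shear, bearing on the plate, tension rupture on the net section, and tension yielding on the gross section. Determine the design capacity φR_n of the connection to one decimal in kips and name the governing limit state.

Bolt shear: A_b = π(0.75)²/4 = 0.44179 in². φR_n = 0.75 × 54 × 0.44179 × 5 × 1 = 89.5 kips.
Bearing (0.25 in plate, F_u = 58 ksi): end bolts L_c = 1.6875 − 0.8125/2 = 1.28125, R_n = min(1.2×1.28125×0.25×58, 2.4×0.75×0.25×58) = 22.294 kips/bolt; interior L_c = 2.375 − 0.8125 = 1.5625, R_n = 26.1 kips/bolt. φR_n = 0.75 × (1×22.294 + 4×26.1) = 95.0 kips.
Tension rupture (net): A_n = (4.875 − 1×0.875)×0.25 = 1 in² (U = 1.0, A_e = A_n). φR_n = 0.75 × 58 × 1 = 43.5 kips.
Tension yield (gross): A_g = 4.875×0.25 = 1.2188 in². φR_n = 0.90 × 36 × 1.2188 = 39.5 kips.
Governing: min(89.5, 95.0, 43.5, 39.5) = 39.5 kips → gross-section yield.

39.5 kips (gross-section yield governs)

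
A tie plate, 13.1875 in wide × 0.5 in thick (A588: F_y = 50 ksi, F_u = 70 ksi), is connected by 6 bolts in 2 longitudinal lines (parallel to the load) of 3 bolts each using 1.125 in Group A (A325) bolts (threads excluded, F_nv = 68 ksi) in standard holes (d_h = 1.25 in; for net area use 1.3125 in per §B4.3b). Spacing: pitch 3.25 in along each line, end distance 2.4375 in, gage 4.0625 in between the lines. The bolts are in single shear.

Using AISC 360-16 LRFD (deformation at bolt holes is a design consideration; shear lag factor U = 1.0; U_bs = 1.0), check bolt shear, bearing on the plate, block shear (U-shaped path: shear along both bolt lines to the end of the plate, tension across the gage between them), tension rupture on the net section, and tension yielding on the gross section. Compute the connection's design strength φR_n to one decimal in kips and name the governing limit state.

250.4 kips (block shear governs)

Bolt shear: A_b = π(1.125)²/4 = 0.99402 in². φR_n = 0.75 × 68 × 0.99402 × 6 × 1 = 304.2 kips.
Bearing (0.5 in plate, F_u = 70 ksi): end bolts L_c = 2.4375 − 1.25/2 = 1.8125, R_n = min(1.2×1.8125×0.5×70, 2.4×1.125×0.5×70) = 76.125 kips/bolt; interior L_c = 3.25 − 1.25 = 2, R_n = 84 kips/bolt. φR_n = 0.75 × (2×76.125 + 4×84) = 366.2 kips.
Block shear: shear path 2×[2.4375+2×3.25] = 2×8.9375 in, A_gv = 8.9375, A_nv = 2×(8.9375 − 2.5×1.3125)×0.5 = 5.6563 in²; tension across gage: (4.0625 − 1×1.3125)×0.5 = 1.375 in². R_n = min(0.6×70×5.6563, 0.6×50×8.9375) + 1.0×70×1.375 = min(237.56, 268.13) + 96.25 = 333.81 kips. φR_n = 0.75 × 333.81 = 250.4 kips.
Tension rupture (net): A_n = (13.1875 − 2×1.3125)×0.5 = 5.2813 in² (U = 1.0, A_e = A_n). φR_n = 0.75 × 70 × 5.2813 = 277.3 kips.
Tension yield (gross): A_g = 13.1875×0.5 = 6.5938 in². φR_n = 0.90 × 50 × 6.5938 = 296.7 kips.
Governing: min(304.2, 366.2, 250.4, 277.3, 296.7) = 250.4 kips → block shear.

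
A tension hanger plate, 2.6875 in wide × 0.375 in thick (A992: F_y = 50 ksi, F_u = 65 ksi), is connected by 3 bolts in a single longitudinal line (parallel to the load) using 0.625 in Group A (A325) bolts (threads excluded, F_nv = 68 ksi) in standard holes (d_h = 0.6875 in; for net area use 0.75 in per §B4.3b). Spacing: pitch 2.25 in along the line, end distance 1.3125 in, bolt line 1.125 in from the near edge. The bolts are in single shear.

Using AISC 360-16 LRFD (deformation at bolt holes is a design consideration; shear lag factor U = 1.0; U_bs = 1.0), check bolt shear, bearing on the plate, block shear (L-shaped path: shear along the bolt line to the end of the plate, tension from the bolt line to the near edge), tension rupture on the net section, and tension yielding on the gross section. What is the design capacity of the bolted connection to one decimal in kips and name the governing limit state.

35.4 kips (net-section rupture governs)

Bolt shear: A_b = π(0.625)²/4 = 0.3068 in². φR_n = 0.75 × 68 × 0.3068 × 3 × 1 = 46.9 kips.
Bearing (0.375 in plate, F_u = 65 ksi): end bolts L_c = 1.3125 − 0.6875/2 = 0.96875, R_n = min(1.2×0.96875×0.375×65, 2.4×0.625×0.375×65) = 28.336 kips/bolt; interior L_c = 2.25 − 0.6875 = 1.5625, R_n = 36.563 kips/bolt. φR_n = 0.75 × (1×28.336 + 2×36.563) = 76.1 kips.
Block shear: shear path 1×[1.3125+2×2.25] = 1×5.8125 in, A_gv = 2.1797, A_nv = 1×(5.8125 − 2.5×0.75)×0.375 = 1.4766 in²; tension to near edge: (1.125 − 0.5×0.75)×0.375 = 0.28125 in². R_n = min(0.6×65×1.4766, 0.6×50×2.1797) + 1.0×65×0.28125 = min(57.587, 65.391) + 18.281 = 75.868 kips. φR_n = 0.75 × 75.868 = 56.9 kips.
Tension rupture (net): A_n = (2.6875 − 1×0.75)×0.375 = 0.72656 in² (U = 1.0, A_e = A_n). φR_n = 0.75 × 65 × 0.72656 = 35.4 kips.
Tension yield (gross): A_g = 2.6875×0.375 = 1.0078 in². φR_n = 0.90 × 50 × 1.0078 = 45.4 kips.
Governing: min(46.9, 76.1, 56.9, 35.4, 45.4) = 35.4 kips → net-section rupture.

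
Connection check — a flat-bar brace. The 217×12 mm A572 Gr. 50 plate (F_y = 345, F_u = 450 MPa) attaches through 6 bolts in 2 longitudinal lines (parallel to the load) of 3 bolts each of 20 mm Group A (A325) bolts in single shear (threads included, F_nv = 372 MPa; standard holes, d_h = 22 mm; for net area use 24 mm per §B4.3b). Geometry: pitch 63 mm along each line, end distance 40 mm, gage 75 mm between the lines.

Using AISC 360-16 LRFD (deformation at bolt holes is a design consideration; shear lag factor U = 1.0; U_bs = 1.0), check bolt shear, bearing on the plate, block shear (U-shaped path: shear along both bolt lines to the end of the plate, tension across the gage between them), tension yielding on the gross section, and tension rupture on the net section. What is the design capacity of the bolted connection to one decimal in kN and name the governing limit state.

Bolt shear: A_b = π(20)²/4 = 314.16 mm². φR_n = 0.75 × 372 × 314.16 × 6 × 1 = 525.9 kN.
Bearing (12 mm plate, F_u = 450 MPa): end bolts L_c = 40 − 22/2 = 29, R_n = min(1.2×29×12×450, 2.4×20×12×450) = 187.92 kN/bolt; interior L_c = 63 − 22 = 41, R_n = 259.2 kN/bolt. φR_n = 0.75 × (2×187.92 + 4×259.2) = 1059.5 kN.
Block shear: shear path 2×[40+2×63] = 2×166 mm, A_gv = 3984, A_nv = 2×(166 − 2.5×24)×12 = 2544 mm²; tension across gage: (75 − 1×24)×12 = 612 mm². R_n = min(0.6×450×2544, 0.6×345×3984) + 1.0×450×612 = min(686.88, 824.69) + 275.4 = 962.28 kN. φR_n = 0.75 × 962.28 = 721.7 kN.
Tension yield (gross): A_g = 217×12 = 2604 mm². φR_n = 0.90 × 345 × 2604 = 808.5 kN.
Tension rupture (net): A_n = (217 − 2×24)×12 = 2028 mm² (U = 1.0, A_e = A_n). φR_n = 0.75 × 450 × 2028 = 684.5 kN.
Governing: min(525.9, 1059.5, 721.7, 808.5, 684.5) = 525.9 kN → bolt shear.

525.9 kN (bolt shear governs)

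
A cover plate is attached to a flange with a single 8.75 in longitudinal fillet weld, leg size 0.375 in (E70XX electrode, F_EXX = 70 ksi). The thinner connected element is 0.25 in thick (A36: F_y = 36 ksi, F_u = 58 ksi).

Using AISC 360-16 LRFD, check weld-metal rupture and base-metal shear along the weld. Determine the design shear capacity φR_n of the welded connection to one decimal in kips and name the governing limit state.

Weld metal: throat = 0.707×0.375 = 0.26513 in, L = 8.75 in. φR_n = 0.75 × 0.6 × 70 × 0.26513 × 8.75 = 73.1 kips.
Base metal shear (0.25 in plate): yield φR_n = 1.0×0.6×36×0.25×8.75 = 47.3 kips; rupture φR_n = 0.75×0.6×58×0.25×8.75 = 57.1 kips; take 47.3 kips (yield).
Governing: min(73.1, 47.3) = 47.3 kips → base-metal shear.

47.3 kips (base-metal shear governs)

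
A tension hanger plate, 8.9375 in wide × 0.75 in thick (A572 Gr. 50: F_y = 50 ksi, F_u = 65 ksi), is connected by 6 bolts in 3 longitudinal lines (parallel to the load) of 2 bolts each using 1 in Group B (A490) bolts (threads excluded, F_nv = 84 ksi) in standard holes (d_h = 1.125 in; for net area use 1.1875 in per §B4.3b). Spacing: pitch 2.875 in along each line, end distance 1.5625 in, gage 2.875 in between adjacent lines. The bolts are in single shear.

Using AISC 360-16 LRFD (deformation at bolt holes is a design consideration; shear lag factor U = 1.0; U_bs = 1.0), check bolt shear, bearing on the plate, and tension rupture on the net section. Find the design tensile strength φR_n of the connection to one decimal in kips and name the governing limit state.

196.5 kips (net-section rupture governs)

Bolt shear: A_b = π(1)²/4 = 0.7854 in². φR_n = 0.75 × 84 × 0.7854 × 6 × 1 = 296.9 kips.
Bearing (0.75 in plate, F_u = 65 ksi): end bolts L_c = 1.5625 − 1.125/2 = 1, R_n = min(1.2×1×0.75×65, 2.4×1×0.75×65) = 58.5 kips/bolt; interior L_c = 2.875 − 1.125 = 1.75, R_n = 102.38 kips/bolt. φR_n = 0.75 × (3×58.5 + 3×102.38) = 362.0 kips.
Tension rupture (net): A_n = (8.9375 − 3×1.1875)×0.75 = 4.0313 in² (U = 1.0, A_e = A_n). φR_n = 0.75 × 65 × 4.0313 = 196.5 kips.
Governing: min(296.9, 362.0, 196.5) = 196.5 kips → net-section rupture.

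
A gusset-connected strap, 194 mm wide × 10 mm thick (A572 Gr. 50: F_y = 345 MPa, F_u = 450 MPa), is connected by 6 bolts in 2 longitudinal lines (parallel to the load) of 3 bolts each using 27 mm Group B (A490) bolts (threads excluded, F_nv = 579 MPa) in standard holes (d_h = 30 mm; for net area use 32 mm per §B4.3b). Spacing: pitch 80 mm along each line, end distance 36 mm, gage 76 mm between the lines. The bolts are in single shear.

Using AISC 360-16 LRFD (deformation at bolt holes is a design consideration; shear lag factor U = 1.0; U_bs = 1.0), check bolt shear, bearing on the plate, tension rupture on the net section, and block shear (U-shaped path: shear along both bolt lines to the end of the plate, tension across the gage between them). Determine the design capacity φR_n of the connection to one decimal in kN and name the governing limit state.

438.8 kN (net-section rupture governs)

Bolt shear: A_b = π(27)²/4 = 572.56 mm². φR_n = 0.75 × 579 × 572.56 × 6 × 1 = 1491.8 kN.
Bearing (10 mm plate, F_u = 450 MPa): end bolts L_c = 36 − 30/2 = 21, R_n = min(1.2×21×10×450, 2.4×27×10×450) = 113.4 kN/bolt; interior L_c = 80 − 30 = 50, R_n = 270 kN/bolt. φR_n = 0.75 × (2×113.4 + 4×270) = 980.1 kN.
Tension rupture (net): A_n = (194 − 2×32)×10 = 1300 mm² (U = 1.0, A_e = A_n). φR_n = 0.75 × 450 × 1300 = 438.8 kN.
Block shear: shear path 2×[36+2×80] = 2×196 mm, A_gv = 3920, A_nv = 2×(196 − 2.5×32)×10 = 2320 mm²; tension across gage: (76 − 1×32)×10 = 440 mm². R_n = min(0.6×450×2320, 0.6×345×3920) + 1.0×450×440 = min(626.4, 811.44) + 198 = 824.4 kN. φR_n = 0.75 × 824.4 = 618.3 kN.
Governing: min(1491.8, 980.1, 438.8, 618.3) = 438.8 kN → net-section rupture.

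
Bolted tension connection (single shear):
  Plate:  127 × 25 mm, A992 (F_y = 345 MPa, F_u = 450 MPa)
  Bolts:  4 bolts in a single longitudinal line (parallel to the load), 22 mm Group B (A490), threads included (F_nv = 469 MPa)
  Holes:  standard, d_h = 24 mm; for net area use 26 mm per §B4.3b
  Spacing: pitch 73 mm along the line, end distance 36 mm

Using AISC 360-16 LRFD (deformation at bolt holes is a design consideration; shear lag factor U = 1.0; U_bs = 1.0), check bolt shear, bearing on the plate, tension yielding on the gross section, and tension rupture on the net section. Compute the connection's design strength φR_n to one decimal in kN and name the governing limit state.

Bolt shear: A_b = π(22)²/4 = 380.13 mm². φR_n = 0.75 × 469 × 380.13 × 4 × 1 = 534.8 kN.
Bearing (25 mm plate, F_u = 450 MPa): end bolts L_c = 36 − 24/2 = 24, R_n = min(1.2×24×25×450, 2.4×22×25×450) = 324 kN/bolt; interior L_c = 73 − 24 = 49, R_n = 594 kN/bolt. φR_n = 0.75 × (1×324 + 3×594) = 1579.5 kN.
Tension yield (gross): A_g = 127×25 = 3175 mm². φR_n = 0.90 × 345 × 3175 = 985.8 kN.
Tension rupture (net): A_n = (127 − 1×26)×25 = 2525 mm² (U = 1.0, A_e = A_n). φR_n = 0.75 × 450 × 2525 = 852.2 kN.
Governing: min(534.8, 1579.5, 985.8, 852.2) = 534.8 kN → bolt shear.

534.8 kN (bolt shear governs)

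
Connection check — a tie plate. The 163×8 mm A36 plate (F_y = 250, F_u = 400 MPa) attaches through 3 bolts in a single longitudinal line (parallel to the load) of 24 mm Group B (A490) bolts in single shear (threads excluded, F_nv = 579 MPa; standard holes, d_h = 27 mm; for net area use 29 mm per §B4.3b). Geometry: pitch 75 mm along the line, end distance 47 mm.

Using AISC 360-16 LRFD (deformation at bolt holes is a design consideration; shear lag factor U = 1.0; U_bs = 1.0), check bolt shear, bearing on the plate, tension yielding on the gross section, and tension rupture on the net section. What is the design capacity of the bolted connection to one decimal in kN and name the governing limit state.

Bolt shear: A_b = π(24)²/4 = 452.39 mm². φR_n = 0.75 × 579 × 452.39 × 3 × 1 = 589.4 kN.
Bearing (8 mm plate, F_u = 400 MPa): end bolts L_c = 47 − 27/2 = 33.5, R_n = min(1.2×33.5×8×400, 2.4×24×8×400) = 128.64 kN/bolt; interior L_c = 75 − 27 = 48, R_n = 184.32 kN/bolt. φR_n = 0.75 × (1×128.64 + 2×184.32) = 373.0 kN.
Tension yield (gross): A_g = 163×8 = 1304 mm². φR_n = 0.90 × 250 × 1304 = 293.4 kN.
Tension rupture (net): A_n = (163 − 1×29)×8 = 1072 mm² (U = 1.0, A_e = A_n). φR_n = 0.75 × 400 × 1072 = 321.6 kN.
Governing: min(589.4, 373.0, 293.4, 321.6) = 293.4 kN → gross-section yield.

293.4 kN (gross-section yield governs)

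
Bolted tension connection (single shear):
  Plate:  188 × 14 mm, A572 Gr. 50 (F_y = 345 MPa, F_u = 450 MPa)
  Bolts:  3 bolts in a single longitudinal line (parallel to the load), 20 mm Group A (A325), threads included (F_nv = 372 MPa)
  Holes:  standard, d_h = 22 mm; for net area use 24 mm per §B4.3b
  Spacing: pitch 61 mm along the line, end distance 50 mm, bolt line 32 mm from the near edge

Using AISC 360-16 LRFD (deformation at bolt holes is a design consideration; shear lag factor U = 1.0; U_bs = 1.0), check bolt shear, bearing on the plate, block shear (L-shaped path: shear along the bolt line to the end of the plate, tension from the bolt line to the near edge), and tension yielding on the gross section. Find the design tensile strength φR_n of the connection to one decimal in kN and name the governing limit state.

263.0 kN (bolt shear governs)

Bolt shear: A_b = π(20)²/4 = 314.16 mm². φR_n = 0.75 × 372 × 314.16 × 3 × 1 = 263.0 kN.
Bearing (14 mm plate, F_u = 450 MPa): end bolts L_c = 50 − 22/2 = 39, R_n = min(1.2×39×14×450, 2.4×20×14×450) = 294.84 kN/bolt; interior L_c = 61 − 22 = 39, R_n = 294.84 kN/bolt. φR_n = 0.75 × (1×294.84 + 2×294.84) = 663.4 kN.
Block shear: shear path 1×[50+2×61] = 1×172 mm, A_gv = 2408, A_nv = 1×(172 − 2.5×24)×14 = 1568 mm²; tension to near edge: (32 − 0.5×24)×14 = 280 mm². R_n = min(0.6×450×1568, 0.6×345×2408) + 1.0×450×280 = min(423.36, 498.46) + 126 = 549.36 kN. φR_n = 0.75 × 549.36 = 412.0 kN.
Tension yield (gross): A_g = 188×14 = 2632 mm². φR_n = 0.90 × 345 × 2632 = 817.2 kN.
Governing: min(263.0, 663.4, 412.0, 817.2) = 263.0 kN → bolt shear.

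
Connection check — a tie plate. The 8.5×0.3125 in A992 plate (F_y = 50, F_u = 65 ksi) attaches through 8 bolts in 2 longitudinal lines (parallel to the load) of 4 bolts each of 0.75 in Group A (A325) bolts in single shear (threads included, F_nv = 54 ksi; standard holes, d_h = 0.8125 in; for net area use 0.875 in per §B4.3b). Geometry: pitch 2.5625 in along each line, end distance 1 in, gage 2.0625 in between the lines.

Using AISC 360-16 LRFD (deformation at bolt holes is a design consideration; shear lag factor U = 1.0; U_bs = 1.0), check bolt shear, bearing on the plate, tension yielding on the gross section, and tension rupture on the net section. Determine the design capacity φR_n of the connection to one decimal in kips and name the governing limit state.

102.8 kips (net-section rupture governs)

Bolt shear: A_b = π(0.75)²/4 = 0.44179 in². φR_n = 0.75 × 54 × 0.44179 × 8 × 1 = 143.1 kips.
Bearing (0.3125 in plate, F_u = 65 ksi): end bolts L_c = 1 − 0.8125/2 = 0.59375, R_n = min(1.2×0.59375×0.3125×65, 2.4×0.75×0.3125×65) = 14.473 kips/bolt; interior L_c = 2.5625 − 0.8125 = 1.75, R_n = 36.563 kips/bolt. φR_n = 0.75 × (2×14.473 + 6×36.563) = 186.2 kips.
Tension yield (gross): A_g = 8.5×0.3125 = 2.6563 in². φR_n = 0.90 × 50 × 2.6563 = 119.5 kips.
Tension rupture (net): A_n = (8.5 − 2×0.875)×0.3125 = 2.1094 in² (U = 1.0, A_e = A_n). φR_n = 0.75 × 65 × 2.1094 = 102.8 kips.
Governing: min(143.1, 186.2, 119.5, 102.8) = 102.8 kips → net-section rupture.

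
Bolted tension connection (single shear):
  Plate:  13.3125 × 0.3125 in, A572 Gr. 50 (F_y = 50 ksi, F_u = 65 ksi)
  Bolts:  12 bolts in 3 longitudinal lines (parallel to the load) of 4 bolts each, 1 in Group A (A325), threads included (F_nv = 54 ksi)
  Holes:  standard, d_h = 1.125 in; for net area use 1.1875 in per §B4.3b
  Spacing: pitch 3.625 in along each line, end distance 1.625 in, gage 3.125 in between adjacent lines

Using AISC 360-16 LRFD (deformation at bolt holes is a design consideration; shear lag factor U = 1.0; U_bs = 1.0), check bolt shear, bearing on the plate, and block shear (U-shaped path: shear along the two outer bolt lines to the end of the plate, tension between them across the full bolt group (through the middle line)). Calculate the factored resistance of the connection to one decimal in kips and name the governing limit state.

Bolt shear: A_b = π(1)²/4 = 0.7854 in². φR_n = 0.75 × 54 × 0.7854 × 12 × 1 = 381.7 kips.
Bearing (0.3125 in plate, F_u = 65 ksi): end bolts L_c = 1.625 − 1.125/2 = 1.0625, R_n = min(1.2×1.0625×0.3125×65, 2.4×1×0.3125×65) = 25.898 kips/bolt; interior L_c = 3.625 − 1.125 = 2.5, R_n = 48.75 kips/bolt. φR_n = 0.75 × (3×25.898 + 9×48.75) = 387.3 kips.
Block shear: shear path 2×[1.625+3×3.625] = 2×12.5 in, A_gv = 7.8125, A_nv = 2×(12.5 − 3.5×1.1875)×0.3125 = 5.2148 in²; tension across gage: (6.25 − 2×1.1875)×0.3125 = 1.2109 in². R_n = min(0.6×65×5.2148, 0.6×50×7.8125) + 1.0×65×1.2109 = min(203.38, 234.38) + 78.709 = 282.09 kips. φR_n = 0.75 × 282.09 = 211.6 kips.
Governing: min(381.7, 387.3, 211.6) = 211.6 kips → block shear.

211.6 kips (block shear governs)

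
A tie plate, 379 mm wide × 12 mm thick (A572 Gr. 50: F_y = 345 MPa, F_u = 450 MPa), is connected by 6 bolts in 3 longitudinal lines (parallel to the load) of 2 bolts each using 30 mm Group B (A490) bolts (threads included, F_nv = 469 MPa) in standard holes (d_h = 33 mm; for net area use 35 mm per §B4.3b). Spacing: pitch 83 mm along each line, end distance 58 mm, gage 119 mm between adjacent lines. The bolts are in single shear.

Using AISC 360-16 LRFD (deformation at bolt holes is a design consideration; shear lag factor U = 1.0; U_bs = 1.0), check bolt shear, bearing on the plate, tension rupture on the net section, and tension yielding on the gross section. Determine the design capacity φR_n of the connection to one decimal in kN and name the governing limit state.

1109.7 kN (net-section rupture governs)

Bolt shear: A_b = π(30)²/4 = 706.86 mm². φR_n = 0.75 × 469 × 706.86 × 6 × 1 = 1491.8 kN.
Bearing (12 mm plate, F_u = 450 MPa): end bolts L_c = 58 − 33/2 = 41.5, R_n = min(1.2×41.5×12×450, 2.4×30×12×450) = 268.92 kN/bolt; interior L_c = 83 − 33 = 50, R_n = 324 kN/bolt. φR_n = 0.75 × (3×268.92 + 3×324) = 1334.1 kN.
Tension rupture (net): A_n = (379 − 3×35)×12 = 3288 mm² (U = 1.0, A_e = A_n). φR_n = 0.75 × 450 × 3288 = 1109.7 kN.
Tension yield (gross): A_g = 379×12 = 4548 mm². φR_n = 0.90 × 345 × 4548 = 1412.2 kN.
Governing: min(1491.8, 1334.1, 1109.7, 1412.2) = 1109.7 kN → net-section rupture.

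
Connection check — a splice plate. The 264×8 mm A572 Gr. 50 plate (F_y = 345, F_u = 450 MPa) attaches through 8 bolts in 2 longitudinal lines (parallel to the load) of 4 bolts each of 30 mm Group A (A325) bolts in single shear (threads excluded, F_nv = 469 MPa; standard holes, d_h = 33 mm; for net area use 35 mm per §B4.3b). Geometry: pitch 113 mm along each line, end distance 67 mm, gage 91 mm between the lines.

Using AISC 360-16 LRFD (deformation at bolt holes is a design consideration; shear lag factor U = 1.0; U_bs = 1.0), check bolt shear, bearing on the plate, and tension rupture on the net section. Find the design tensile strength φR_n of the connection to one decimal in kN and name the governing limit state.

Bolt shear: A_b = π(30)²/4 = 706.86 mm². φR_n = 0.75 × 469 × 706.86 × 8 × 1 = 1989.1 kN.
Bearing (8 mm plate, F_u = 450 MPa): end bolts L_c = 67 − 33/2 = 50.5, R_n = min(1.2×50.5×8×450, 2.4×30×8×450) = 218.16 kN/bolt; interior L_c = 113 − 33 = 80, R_n = 259.2 kN/bolt. φR_n = 0.75 × (2×218.16 + 6×259.2) = 1493.6 kN.
Tension rupture (net): A_n = (264 − 2×35)×8 = 1552 mm² (U = 1.0, A_e = A_n). φR_n = 0.75 × 450 × 1552 = 523.8 kN.
Governing: min(1989.1, 1493.6, 523.8) = 523.8 kN → net-section rupture.

523.8 kN (net-section rupture governs)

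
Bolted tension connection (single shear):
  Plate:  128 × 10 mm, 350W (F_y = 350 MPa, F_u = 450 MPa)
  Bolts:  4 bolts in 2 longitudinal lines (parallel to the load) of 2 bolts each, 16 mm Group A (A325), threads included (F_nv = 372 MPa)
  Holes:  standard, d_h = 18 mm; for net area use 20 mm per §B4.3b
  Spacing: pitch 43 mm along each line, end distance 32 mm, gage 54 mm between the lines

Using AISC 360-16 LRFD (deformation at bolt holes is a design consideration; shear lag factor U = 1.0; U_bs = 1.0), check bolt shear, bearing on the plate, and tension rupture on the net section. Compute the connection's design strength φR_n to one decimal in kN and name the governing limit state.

224.4 kN (bolt shear governs)

Bolt shear: A_b = π(16)²/4 = 201.06 mm². φR_n = 0.75 × 372 × 201.06 × 4 × 1 = 224.4 kN.
Bearing (10 mm plate, F_u = 450 MPa): end bolts L_c = 32 − 18/2 = 23, R_n = min(1.2×23×10×450, 2.4×16×10×450) = 124.2 kN/bolt; interior L_c = 43 − 18 = 25, R_n = 135 kN/bolt. φR_n = 0.75 × (2×124.2 + 2×135) = 388.8 kN.
Tension rupture (net): A_n = (128 − 2×20)×10 = 880 mm² (U = 1.0, A_e = A_n). φR_n = 0.75 × 450 × 880 = 297.0 kN.
Governing: min(224.4, 388.8, 297.0) = 224.4 kN → bolt shear.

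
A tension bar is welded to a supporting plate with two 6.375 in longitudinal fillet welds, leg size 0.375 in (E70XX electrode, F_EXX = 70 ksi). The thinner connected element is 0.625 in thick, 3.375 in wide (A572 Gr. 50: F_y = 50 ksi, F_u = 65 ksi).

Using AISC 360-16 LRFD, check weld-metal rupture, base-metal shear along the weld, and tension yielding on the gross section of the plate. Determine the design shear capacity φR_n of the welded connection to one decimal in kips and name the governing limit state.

94.9 kips (gross-section yield governs)

Weld metal: throat = 0.707×0.375 = 0.26513 in, L = 2×6.375 = 12.75 in. φR_n = 0.75 × 0.6 × 70 × 0.26513 × 12.75 = 106.5 kips.
Base metal shear (0.625 in plate): yield φR_n = 1.0×0.6×50×0.625×12.75 = 239.1 kips; rupture φR_n = 0.75×0.6×65×0.625×12.75 = 233.1 kips; take 233.1 kips (rupture).
Tension yield (gross): A_g = 3.375×0.625 = 2.1094 in². φR_n = 0.90 × 50 × 2.1094 = 94.9 kips.
Governing: min(106.5, 233.1, 94.9) = 94.9 kips → gross-section yield.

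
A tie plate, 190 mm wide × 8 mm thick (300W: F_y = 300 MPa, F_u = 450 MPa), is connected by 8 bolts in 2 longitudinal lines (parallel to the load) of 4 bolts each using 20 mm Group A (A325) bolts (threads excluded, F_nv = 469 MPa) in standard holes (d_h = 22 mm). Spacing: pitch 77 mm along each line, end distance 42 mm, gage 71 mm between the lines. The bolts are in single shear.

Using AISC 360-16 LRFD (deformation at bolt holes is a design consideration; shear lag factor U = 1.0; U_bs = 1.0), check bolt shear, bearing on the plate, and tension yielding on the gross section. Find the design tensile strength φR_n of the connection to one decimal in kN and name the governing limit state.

410.4 kN (gross-section yield governs)

Bolt shear: A_b = π(20)²/4 = 314.16 mm². φR_n = 0.75 × 469 × 314.16 × 8 × 1 = 884.0 kN.
Bearing (8 mm plate, F_u = 450 MPa): end bolts L_c = 42 − 22/2 = 31, R_n = min(1.2×31×8×450, 2.4×20×8×450) = 133.92 kN/bolt; interior L_c = 77 − 22 = 55, R_n = 172.8 kN/bolt. φR_n = 0.75 × (2×133.92 + 6×172.8) = 978.5 kN.
Tension yield (gross): A_g = 190×8 = 1520 mm². φR_n = 0.90 × 300 × 1520 = 410.4 kN.
Governing: min(884.0, 978.5, 410.4) = 410.4 kN → gross-section yield.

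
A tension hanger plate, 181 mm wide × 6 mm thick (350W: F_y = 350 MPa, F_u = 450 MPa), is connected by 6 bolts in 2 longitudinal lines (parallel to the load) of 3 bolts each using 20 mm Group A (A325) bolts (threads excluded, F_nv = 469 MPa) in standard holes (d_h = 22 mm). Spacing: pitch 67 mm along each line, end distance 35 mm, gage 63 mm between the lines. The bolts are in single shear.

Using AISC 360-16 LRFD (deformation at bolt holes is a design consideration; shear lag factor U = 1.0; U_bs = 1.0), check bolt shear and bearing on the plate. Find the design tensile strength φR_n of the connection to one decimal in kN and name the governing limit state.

505.4 kN (bearing governs)

Bolt shear: A_b = π(20)²/4 = 314.16 mm². φR_n = 0.75 × 469 × 314.16 × 6 × 1 = 663.0 kN.
Bearing (6 mm plate, F_u = 450 MPa): end bolts L_c = 35 − 22/2 = 24, R_n = min(1.2×24×6×450, 2.4×20×6×450) = 77.76 kN/bolt; interior L_c = 67 − 22 = 45, R_n = 129.6 kN/bolt. φR_n = 0.75 × (2×77.76 + 4×129.6) = 505.4 kN.
Governing: min(663.0, 505.4) = 505.4 kN → bearing.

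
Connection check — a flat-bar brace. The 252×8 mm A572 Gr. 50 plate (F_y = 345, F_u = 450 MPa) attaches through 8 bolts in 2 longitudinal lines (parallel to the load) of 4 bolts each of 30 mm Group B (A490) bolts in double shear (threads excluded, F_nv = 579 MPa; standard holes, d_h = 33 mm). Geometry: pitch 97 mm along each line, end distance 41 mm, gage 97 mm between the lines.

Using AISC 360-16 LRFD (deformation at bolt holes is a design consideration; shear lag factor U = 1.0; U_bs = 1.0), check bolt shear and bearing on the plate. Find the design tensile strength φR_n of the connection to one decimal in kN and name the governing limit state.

1325.2 kN (bearing governs)

Bolt shear: A_b = π(30)²/4 = 706.86 mm². φR_n = 0.75 × 579 × 706.86 × 8 × 2 = 4911.3 kN.
Bearing (8 mm plate, F_u = 450 MPa): end bolts L_c = 41 − 33/2 = 24.5, R_n = min(1.2×24.5×8×450, 2.4×30×8×450) = 105.84 kN/bolt; interior L_c = 97 − 33 = 64, R_n = 259.2 kN/bolt. φR_n = 0.75 × (2×105.84 + 6×259.2) = 1325.2 kN.
Governing: min(4911.3, 1325.2) = 1325.2 kN → bearing.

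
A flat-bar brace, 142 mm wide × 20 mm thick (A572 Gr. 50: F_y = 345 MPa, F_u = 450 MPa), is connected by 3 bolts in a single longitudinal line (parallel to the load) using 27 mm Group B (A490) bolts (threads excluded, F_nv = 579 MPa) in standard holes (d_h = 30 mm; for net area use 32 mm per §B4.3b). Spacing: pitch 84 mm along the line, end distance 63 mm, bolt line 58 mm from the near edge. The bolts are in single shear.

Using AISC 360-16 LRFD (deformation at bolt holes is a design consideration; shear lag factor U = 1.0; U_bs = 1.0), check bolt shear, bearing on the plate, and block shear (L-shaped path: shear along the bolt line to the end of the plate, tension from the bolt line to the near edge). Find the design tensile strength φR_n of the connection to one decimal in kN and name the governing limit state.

745.9 kN (bolt shear governs)

Bolt shear: A_b = π(27)²/4 = 572.56 mm². φR_n = 0.75 × 579 × 572.56 × 3 × 1 = 745.9 kN.
Bearing (20 mm plate, F_u = 450 MPa): end bolts L_c = 63 − 30/2 = 48, R_n = min(1.2×48×20×450, 2.4×27×20×450) = 518.4 kN/bolt; interior L_c = 84 − 30 = 54, R_n = 583.2 kN/bolt. φR_n = 0.75 × (1×518.4 + 2×583.2) = 1263.6 kN.
Block shear: shear path 1×[63+2×84] = 1×231 mm, A_gv = 4620, A_nv = 1×(231 − 2.5×32)×20 = 3020 mm²; tension to near edge: (58 − 0.5×32)×20 = 840 mm². R_n = min(0.6×450×3020, 0.6×345×4620) + 1.0×450×840 = min(815.4, 956.34) + 378 = 1193.4 kN. φR_n = 0.75 × 1193.4 = 895.1 kN.
Governing: min(745.9, 1263.6, 895.1) = 745.9 kN → bolt shear.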